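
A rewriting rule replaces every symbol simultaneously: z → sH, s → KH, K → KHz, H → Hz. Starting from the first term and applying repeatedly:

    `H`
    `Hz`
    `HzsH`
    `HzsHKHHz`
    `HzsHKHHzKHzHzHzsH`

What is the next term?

Applying the rule to each of the 17 symbols of HzsHKHHzKHzHzHzsH gives the pieces Hz sH KH Hz KHz Hz Hz sH KHz Hz sH Hz sH Hz sH KH Hz, which concatenate to the answer.

HzsHKHHzKHzHzHzsHKHzHzsHHzsHHzsHKHHz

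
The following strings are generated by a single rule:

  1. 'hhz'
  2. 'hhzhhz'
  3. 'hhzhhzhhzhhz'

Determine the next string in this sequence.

Each string is two copies of the previous one concatenated.
Doubling hhzhhzhhzhhz:

hhzhhzhhzhhzhhzhhzhhzhhz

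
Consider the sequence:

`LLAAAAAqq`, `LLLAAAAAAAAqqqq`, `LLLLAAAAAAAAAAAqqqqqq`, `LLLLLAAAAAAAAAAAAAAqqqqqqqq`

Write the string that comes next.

LLLLLLAAAAAAAAAAAAAAAAAqqqqqqqqqq

Each string has the form L^{n+1} A^{3n+2} q^{2n} (n = 1, 2, …).
Setting n = 5 gives 6, 17, 10 characters in each block.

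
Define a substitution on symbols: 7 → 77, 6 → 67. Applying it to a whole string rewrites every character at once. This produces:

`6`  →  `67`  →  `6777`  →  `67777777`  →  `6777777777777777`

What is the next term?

Rewriting the 16 symbols of 6777777777777777 one by one yields 67 77 77 77 77 77 77 77 77 77 77 77 77 77 77 77; concatenated:

67777777777777777777777777777777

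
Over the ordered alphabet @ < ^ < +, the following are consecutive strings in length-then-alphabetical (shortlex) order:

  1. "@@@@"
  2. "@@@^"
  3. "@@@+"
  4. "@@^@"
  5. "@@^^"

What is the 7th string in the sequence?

@@+@

Continuing the enumeration 2 steps past @@^^: @@^^ → @@^+ → (answer).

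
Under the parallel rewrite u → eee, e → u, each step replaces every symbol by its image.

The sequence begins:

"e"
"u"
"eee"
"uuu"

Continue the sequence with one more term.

eeeeeeeee

Apply φ to uuu symbol by symbol: u→eee, u→eee, u→eee; joined: eee eee eee.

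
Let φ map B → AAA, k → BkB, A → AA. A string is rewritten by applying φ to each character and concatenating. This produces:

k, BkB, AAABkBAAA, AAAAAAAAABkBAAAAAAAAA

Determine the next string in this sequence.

Rewriting the 21 symbols of AAAAAAAAABkBAAAAAAAAA one by one yields AA AA AA AA AA AA AA AA AA AAA BkB AAA AA AA AA AA AA AA AA AA AA; concatenated:

AAAAAAAAAAAAAAAAAAAAABkBAAAAAAAAAAAAAAAAAAAAA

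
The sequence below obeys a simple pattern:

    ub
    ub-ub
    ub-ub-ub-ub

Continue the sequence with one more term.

s(k+1) = s(k)·-·s(k) — each term doubles the last with '-' between the halves.
Doubling ub-ub-ub-ub with '-' between the halves:

ub-ub-ub-ub-ub-ub-ub-ub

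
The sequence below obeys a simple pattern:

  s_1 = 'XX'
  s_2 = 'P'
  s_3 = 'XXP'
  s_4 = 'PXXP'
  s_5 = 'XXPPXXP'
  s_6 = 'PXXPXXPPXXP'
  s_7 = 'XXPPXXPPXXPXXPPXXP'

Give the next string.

PXXPXXPPXXPXXPPXXPPXXPXXPPXXP

Each term (from the third on) is the two preceding terms concatenated in order: term 3 = XX·P = XXP.
The next term joins PXXPXXPPXXP and XXPPXXPPXXPXXPPXXP.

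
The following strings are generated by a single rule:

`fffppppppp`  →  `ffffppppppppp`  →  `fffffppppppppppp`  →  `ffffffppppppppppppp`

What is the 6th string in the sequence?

Each string has the form f^{n} p^{2n+1}, where the shown terms are n = 3, 4, 5, 6.
At n = 8 the blocks have lengths 8, 17.

ffffffffppppppppppppppppp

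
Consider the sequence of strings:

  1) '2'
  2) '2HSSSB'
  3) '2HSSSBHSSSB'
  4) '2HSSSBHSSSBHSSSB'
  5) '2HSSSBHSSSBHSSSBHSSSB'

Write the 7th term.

Every step adds HSSSB to the end: s(k+1) = s(k)·HSSSB.
From 2HSSSBHSSSBHSSSBHSSSB, 2 further steps: 2HSSSBHSSSBHSSSBHSSSB → 2HSSSBHSSSBHSSSBHSSSBHSSSB → (answer).

2HSSSBHSSSBHSSSBHSSSBHSSSBHSSSB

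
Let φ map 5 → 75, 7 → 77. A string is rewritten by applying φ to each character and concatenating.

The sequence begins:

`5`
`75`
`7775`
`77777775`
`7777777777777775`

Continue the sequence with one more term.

φ(7777777777777775) expands symbol-by-symbol to 77 77 77 77 77 77 77 77 77 77 77 77 77 77 77 75; joining the 16 pieces gives the next term.

77777777777777777777777777777775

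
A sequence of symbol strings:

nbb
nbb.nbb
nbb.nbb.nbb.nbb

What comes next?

s(k+1) = s(k)·.·s(k) — each term doubles the last with '.' between the halves.
So the next term is two copies of nbb.nbb.nbb.nbb with '.' between the halves.

nbb.nbb.nbb.nbb.nbb.nbb.nbb.nbb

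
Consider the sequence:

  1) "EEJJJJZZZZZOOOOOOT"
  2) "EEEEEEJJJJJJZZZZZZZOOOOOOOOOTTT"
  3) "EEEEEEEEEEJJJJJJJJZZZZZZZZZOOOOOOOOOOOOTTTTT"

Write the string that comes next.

EEEEEEEEEEEEEEJJJJJJJJJJZZZZZZZZZZZOOOOOOOOOOOOOOOTTTTTTT

Term n consists of 4n-2 E's, followed by 2n+2 J's, followed by 2n+3 Z's, followed by 3n+3 O's, followed by 2n-1 T's (n = 1, 2, …).
At n = 4 the blocks have lengths 14, 10, 11, 15, 7.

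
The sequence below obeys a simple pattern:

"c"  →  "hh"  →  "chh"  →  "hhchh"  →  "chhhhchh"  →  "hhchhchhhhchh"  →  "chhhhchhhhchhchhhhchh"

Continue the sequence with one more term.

This is a Fibonacci-style word recurrence s(k) = s(k−2)·s(k−1): e.g. c·hh = chh.
Continuing: hhchhchhhhchh · chhhhchhhhchhchhhhchh gives term 8.

hhchhchhhhchhchhhhchhhhchhchhhhchh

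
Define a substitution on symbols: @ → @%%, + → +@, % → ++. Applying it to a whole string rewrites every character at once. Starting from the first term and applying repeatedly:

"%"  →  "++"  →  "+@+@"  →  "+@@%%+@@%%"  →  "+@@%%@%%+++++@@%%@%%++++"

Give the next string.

+@@%%@%%++++@%%+++++@+@+@+@+@@%%@%%++++@%%+++++@+@+@+@

Applying the rule to each of the 24 symbols of +@@%%@%%+++++@@%%@%%++++ gives the pieces +@ @%% @%% ++ ++ @%% ++ ++ +@ +@ +@ +@ +@ @%% @%% ++ ++ @%% ++ ++ +@ +@ +@ +@, which concatenate to the answer.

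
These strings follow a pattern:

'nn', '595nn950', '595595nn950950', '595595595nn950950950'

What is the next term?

s(k+1) = 595·s(k)·950, so each term gains 595 as a prefix and 950 as a suffix.
Applying this once more to 595595595nn950950950:

595595595595nn950950950950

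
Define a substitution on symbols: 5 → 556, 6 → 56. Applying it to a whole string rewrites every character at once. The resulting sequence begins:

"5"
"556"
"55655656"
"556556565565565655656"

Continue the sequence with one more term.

5565565655655656556565565565655655656556565565565655656

Replace each of the 21 characters of 556556565565565655656 in place — 556 556 56 556 556 56 556 56 556 556 56 556 556 56 556 56 556 556 56 556 56 — and concatenate.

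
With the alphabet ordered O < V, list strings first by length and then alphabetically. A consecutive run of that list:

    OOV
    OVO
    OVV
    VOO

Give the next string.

VOV

The successor of VOO increments the rightmost position that isn't already V and resets every position after it to O.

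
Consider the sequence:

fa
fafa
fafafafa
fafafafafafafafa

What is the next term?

s(k+1) = s(k)·s(k) — each term doubles the last.
So the next term is two copies of fafafafafafafafa.

fafafafafafafafafafafafafafafafa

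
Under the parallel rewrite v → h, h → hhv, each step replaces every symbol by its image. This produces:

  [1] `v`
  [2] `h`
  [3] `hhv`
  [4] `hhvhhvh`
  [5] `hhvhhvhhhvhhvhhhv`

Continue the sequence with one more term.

Replace each of the 17 characters of hhvhhvhhhvhhvhhhv in place — hhv hhv h hhv hhv h hhv hhv hhv h hhv hhv h hhv hhv hhv h — and concatenate.

hhvhhvhhhvhhvhhhvhhvhhvhhhvhhvhhhvhhvhhvh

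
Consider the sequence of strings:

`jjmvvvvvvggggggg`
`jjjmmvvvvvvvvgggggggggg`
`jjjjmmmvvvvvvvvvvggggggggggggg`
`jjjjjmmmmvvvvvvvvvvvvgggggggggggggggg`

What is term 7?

jjjjjjjjmmmmmmmvvvvvvvvvvvvvvvvvvggggggggggggggggggggggggg

The n-th term is n j's then n-1 m's then 2n+2 v's then 3n+1 g's, where the shown terms are n = 2, 3, 4, 5.
Setting n = 8 gives 8, 7, 18, 25 characters in each block.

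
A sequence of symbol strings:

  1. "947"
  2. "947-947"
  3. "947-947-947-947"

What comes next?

947-947-947-947-947-947-947-947

s(k+1) = s(k)·-·s(k) — each term doubles the last with '-' between the halves.
One more doubling of 947-947-947-947 gives the answer.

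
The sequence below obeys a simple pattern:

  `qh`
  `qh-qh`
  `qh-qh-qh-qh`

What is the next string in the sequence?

s(k+1) = s(k)·-·s(k) — each term doubles the last with '-' between the halves.
One more doubling of qh-qh-qh-qh gives the answer.

qh-qh-qh-qh-qh-qh-qh-qh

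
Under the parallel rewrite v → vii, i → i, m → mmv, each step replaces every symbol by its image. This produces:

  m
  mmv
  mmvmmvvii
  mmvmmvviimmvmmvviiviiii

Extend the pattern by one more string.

Applying the rule to each of the 23 symbols of mmvmmvviimmvmmvviiviiii gives the pieces mmv mmv vii mmv mmv vii vii i i mmv mmv vii mmv mmv vii vii i i vii i i i i, which concatenate to the answer.

mmvmmvviimmvmmvviiviiiimmvmmvviimmvmmvviiviiiiviiiiii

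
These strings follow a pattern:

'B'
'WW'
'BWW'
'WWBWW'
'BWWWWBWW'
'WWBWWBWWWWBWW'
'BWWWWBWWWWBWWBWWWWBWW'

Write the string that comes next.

WWBWWBWWWWBWWBWWWWBWWWWBWWBWWWWBWW

This is a Fibonacci-style word recurrence s(k) = s(k−2)·s(k−1): e.g. B·WW = BWW.
So term 8 is WWBWWBWWWWBWW·BWWWWBWWWWBWWBWWWWBWW.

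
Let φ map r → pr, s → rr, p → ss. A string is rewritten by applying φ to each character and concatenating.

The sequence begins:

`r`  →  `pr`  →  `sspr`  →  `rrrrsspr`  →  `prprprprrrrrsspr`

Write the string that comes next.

Applying the rule to each of the 16 symbols of prprprprrrrrsspr gives the pieces ss pr ss pr ss pr ss pr pr pr pr pr rr rr ss pr, which concatenate to the answer.

ssprssprssprssprprprprprrrrrsspr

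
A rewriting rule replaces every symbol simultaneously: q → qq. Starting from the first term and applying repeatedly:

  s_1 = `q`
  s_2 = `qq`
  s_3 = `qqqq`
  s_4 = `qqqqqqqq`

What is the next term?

qqqqqqqqqqqqqqqq

Expanding qqqqqqqq: q→qq, q→qq, q→qq, q→qq, q→qq, q→qq, q→qq, q→qq. Concatenated: qq qq qq qq qq qq qq qq.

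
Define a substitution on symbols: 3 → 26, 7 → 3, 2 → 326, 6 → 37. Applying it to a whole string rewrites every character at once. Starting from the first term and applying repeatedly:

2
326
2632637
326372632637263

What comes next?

Replace each of the 15 characters of 326372632637263 in place — 26 326 37 26 3 326 37 26 326 37 26 3 326 37 26 — and concatenate.

26326372633263726326372633263726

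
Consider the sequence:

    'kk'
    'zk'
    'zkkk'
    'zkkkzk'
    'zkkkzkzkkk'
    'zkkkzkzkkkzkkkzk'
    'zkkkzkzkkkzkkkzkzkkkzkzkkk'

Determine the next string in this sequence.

zkkkzkzkkkzkkkzkzkkkzkzkkkzkkkzkzkkkzkkkzk

Each term (from the third on) is the previous term followed by the one before it: term 3 = zk·kk = zkkk.
Continuing: zkkkzkzkkkzkkkzkzkkkzkzkkk · zkkkzkzkkkzkkkzk gives term 8.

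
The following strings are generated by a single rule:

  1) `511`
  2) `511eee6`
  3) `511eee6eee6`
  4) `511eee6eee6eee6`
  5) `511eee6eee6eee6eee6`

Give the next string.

Every step adds eee6 to the end: s(k+1) = s(k)·eee6.
Applying this once more to 511eee6eee6eee6eee6:

511eee6eee6eee6eee6eee6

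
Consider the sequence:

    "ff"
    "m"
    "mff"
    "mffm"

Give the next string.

mffmmff

This is a Fibonacci-style word recurrence s(k) = s(k−1)·s(k−2): e.g. m·ff = mff.
The next term joins mffm and mff.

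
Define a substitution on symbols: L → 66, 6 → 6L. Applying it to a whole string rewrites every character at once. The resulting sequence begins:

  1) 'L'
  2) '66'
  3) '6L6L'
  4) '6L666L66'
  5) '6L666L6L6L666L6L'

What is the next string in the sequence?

6L666L6L6L666L666L666L6L6L666L66

Replace each of the 16 characters of 6L666L6L6L666L6L in place — 6L 66 6L 6L 6L 66 6L 66 6L 66 6L 6L 6L 66 6L 66 — and concatenate.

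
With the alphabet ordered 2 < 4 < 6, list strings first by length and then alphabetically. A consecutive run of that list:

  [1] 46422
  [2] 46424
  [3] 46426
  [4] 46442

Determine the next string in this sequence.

46444

The successor of 46442 increments the rightmost position that isn't already 6 and resets every position after it to 2.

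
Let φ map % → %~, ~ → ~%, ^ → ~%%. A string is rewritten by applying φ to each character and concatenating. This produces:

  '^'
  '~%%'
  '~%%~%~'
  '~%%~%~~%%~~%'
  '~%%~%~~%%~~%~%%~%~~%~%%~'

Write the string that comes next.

~%%~%~~%%~~%~%%~%~~%~%%~~%%~%~~%%~~%~%%~~%%~%~~%

φ(~%%~%~~%%~~%~%%~%~~%~%%~) expands symbol-by-symbol to ~% %~ %~ ~% %~ ~% ~% %~ %~ ~% ~% %~ ~% %~ %~ ~% %~ ~% ~% %~ ~% %~ %~ ~%; joining the 24 pieces gives the next term.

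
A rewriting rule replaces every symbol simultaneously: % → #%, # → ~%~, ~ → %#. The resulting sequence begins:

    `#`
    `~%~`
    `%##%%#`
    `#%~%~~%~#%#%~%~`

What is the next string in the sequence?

Applying the rule to each of the 15 symbols of #%~%~~%~#%#%~%~ gives the pieces ~%~ #% %# #% %# %# #% %# ~%~ #% ~%~ #% %# #% %#, which concatenate to the answer.

~%~#%%##%%#%##%%#~%~#%~%~#%%##%%#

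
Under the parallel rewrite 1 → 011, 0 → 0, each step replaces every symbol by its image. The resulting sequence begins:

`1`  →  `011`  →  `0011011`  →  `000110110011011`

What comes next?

0000110110011011000110110011011

Replace each of the 15 characters of 000110110011011 in place — 0 0 0 011 011 0 011 011 0 0 011 011 0 011 011 — and concatenate.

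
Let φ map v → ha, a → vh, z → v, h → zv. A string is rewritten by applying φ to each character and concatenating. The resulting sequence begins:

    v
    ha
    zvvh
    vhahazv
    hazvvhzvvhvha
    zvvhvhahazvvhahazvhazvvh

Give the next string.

φ(zvvhvhahazvvhahazvhazvvh) expands symbol-by-symbol to v ha ha zv ha zv vh zv vh v ha ha zv vh zv vh v ha zv vh v ha ha zv; joining the 24 pieces gives the next term.

vhahazvhazvvhzvvhvhahazvvhzvvhvhazvvhvhahazv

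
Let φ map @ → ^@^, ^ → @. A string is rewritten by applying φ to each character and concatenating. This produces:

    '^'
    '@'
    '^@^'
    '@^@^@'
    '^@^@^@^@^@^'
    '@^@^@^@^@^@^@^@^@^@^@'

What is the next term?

^@^@^@^@^@^@^@^@^@^@^@^@^@^@^@^@^@^@^@^@^@^

Replace each of the 21 characters of @^@^@^@^@^@^@^@^@^@^@ in place — ^@^ @ ^@^ @ ^@^ @ ^@^ @ ^@^ @ ^@^ @ ^@^ @ ^@^ @ ^@^ @ ^@^ @ ^@^ — and concatenate.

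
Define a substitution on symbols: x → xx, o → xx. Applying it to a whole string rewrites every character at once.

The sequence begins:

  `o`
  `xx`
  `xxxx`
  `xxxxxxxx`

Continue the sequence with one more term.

Apply φ to xxxxxxxx symbol by symbol: x→xx, x→xx, x→xx, x→xx, x→xx, x→xx, x→xx, x→xx; joined: xx xx xx xx xx xx xx xx.

xxxxxxxxxxxxxxxx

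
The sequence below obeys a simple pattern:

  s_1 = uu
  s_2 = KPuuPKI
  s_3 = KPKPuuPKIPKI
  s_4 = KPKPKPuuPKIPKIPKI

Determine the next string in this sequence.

s(k+1) = KP·s(k)·PKI, so each term gains KP as a prefix and PKI as a suffix.
So the next term is KP·KPKPKPuuPKIPKIPKI·PKI.

KPKPKPKPuuPKIPKIPKIPKI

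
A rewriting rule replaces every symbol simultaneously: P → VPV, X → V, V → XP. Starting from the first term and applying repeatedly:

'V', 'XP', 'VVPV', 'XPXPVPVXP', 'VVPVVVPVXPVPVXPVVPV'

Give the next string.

XPXPVPVXPXPXPVPVXPVVPVXPVPVXPVVPVXPXPVPVXP

Replace each of the 19 characters of VVPVVVPVXPVPVXPVVPV in place — XP XP VPV XP XP XP VPV XP V VPV XP VPV XP V VPV XP XP VPV XP — and concatenate.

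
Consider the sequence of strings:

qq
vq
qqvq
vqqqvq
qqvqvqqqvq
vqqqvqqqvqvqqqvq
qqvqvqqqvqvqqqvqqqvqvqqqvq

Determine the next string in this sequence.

This is a Fibonacci-style word recurrence s(k) = s(k−2)·s(k−1): e.g. qq·vq = qqvq.
So term 8 is vqqqvqqqvqvqqqvq·qqvqvqqqvqvqqqvqqqvqvqqqvq.

vqqqvqqqvqvqqqvqqqvqvqqqvqvqqqvqqqvqvqqqvq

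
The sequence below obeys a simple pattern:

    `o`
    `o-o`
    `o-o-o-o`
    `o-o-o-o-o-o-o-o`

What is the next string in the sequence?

Each string is two copies of the previous one joined by '-'.
Doubling o-o-o-o-o-o-o-o with '-' between the halves:

o-o-o-o-o-o-o-o-o-o-o-o-o-o-o-o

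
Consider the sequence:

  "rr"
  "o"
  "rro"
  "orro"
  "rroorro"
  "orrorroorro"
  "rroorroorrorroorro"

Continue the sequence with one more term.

orrorroorrorroorroorrorroorro

From term 3 onward, concatenate the second-to-last term with the last: rr·o = rro, o·rro = orro, …
Continuing: orrorroorro · rroorroorrorroorro gives term 8.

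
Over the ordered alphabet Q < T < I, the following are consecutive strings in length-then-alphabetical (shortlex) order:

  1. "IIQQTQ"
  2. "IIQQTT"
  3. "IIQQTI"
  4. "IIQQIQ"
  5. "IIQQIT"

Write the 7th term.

Advancing 2 positions from IIQQIT through IIQQIT → IIQQII reaches term 7.

IIQTQQ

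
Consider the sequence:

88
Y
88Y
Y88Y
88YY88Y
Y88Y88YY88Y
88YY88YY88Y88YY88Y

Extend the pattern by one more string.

This is a Fibonacci-style word recurrence s(k) = s(k−2)·s(k−1): e.g. 88·Y = 88Y.
So term 8 is Y88Y88YY88Y·88YY88YY88Y88YY88Y.

Y88Y88YY88Y88YY88YY88Y88YY88Y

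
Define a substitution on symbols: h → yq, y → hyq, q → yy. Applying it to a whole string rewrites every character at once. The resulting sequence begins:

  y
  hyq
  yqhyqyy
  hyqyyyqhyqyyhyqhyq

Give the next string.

Rewriting the 18 symbols of hyqyyyqhyqyyhyqhyq one by one yields yq hyq yy hyq hyq hyq yy yq hyq yy hyq hyq yq hyq yy yq hyq yy; concatenated:

yqhyqyyhyqhyqhyqyyyqhyqyyhyqhyqyqhyqyyyqhyqyy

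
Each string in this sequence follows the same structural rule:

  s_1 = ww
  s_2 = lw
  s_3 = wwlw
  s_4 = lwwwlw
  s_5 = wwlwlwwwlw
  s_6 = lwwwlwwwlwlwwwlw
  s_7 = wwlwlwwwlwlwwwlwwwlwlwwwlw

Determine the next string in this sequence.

This is a Fibonacci-style word recurrence s(k) = s(k−2)·s(k−1): e.g. ww·lw = wwlw.
The next term joins lwwwlwwwlwlwwwlw and wwlwlwwwlwlwwwlwwwlwlwwwlw.

lwwwlwwwlwlwwwlwwwlwlwwwlwlwwwlwwwlwlwwwlw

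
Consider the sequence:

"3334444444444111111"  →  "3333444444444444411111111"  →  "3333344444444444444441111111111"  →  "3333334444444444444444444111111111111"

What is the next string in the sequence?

3333333444444444444444444444411111111111111

Term n consists of n 3's, followed by 3n+1 4's, followed by 2n 1's, where the shown terms are n = 3, 4, 5, 6.
At n = 7 the blocks have lengths 7, 22, 14.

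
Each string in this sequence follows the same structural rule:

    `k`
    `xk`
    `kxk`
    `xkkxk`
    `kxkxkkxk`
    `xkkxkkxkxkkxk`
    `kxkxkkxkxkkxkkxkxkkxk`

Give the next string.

This is a Fibonacci-style word recurrence s(k) = s(k−2)·s(k−1): e.g. k·xk = kxk.
The next term joins xkkxkkxkxkkxk and kxkxkkxkxkkxkkxkxkkxk.

xkkxkkxkxkkxkkxkxkkxkxkkxkkxkxkkxk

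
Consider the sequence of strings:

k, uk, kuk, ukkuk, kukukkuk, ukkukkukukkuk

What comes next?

kukukkukukkukkukukkuk

This is a Fibonacci-style word recurrence s(k) = s(k−2)·s(k−1): e.g. k·uk = kuk.
Continuing: kukukkuk · ukkukkukukkuk gives term 7.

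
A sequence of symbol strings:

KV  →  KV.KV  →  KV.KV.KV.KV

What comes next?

Every step duplicates the string with '.' between the halves.
Doubling KV.KV.KV.KV with '.' between the halves:

KV.KV.KV.KV.KV.KV.KV.KV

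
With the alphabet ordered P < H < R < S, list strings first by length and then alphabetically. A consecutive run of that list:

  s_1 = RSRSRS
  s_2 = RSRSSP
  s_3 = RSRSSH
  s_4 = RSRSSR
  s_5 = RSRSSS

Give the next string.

RSSPPP

Find the rightmost character of RSRSSS below S, bump it to the next letter, and reset everything to its right to P.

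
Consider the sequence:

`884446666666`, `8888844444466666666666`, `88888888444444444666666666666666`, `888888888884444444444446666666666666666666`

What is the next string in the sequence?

8888888888888844444444444444466666666666666666666666

Reading off run lengths: 8 runs 2, 5, 8, 11; 4 runs 3, 6, 9, 12; 6 runs 7, 11, 15, 19 — each is linear in n (n = 1, 2, …).
At n = 5 the blocks have lengths 14, 15, 23.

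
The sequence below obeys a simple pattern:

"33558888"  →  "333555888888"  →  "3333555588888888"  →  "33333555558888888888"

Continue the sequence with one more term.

Each string has the form 3^{n} 5^{n} 8^{2n}, where the shown terms are n = 2, 3, 4, 5.
Setting n = 6 gives 6, 6, 12 characters in each block.

333333555555888888888888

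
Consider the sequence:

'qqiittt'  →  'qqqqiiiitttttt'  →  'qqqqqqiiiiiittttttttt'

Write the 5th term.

Each string has the form q^{2n} i^{2n} t^{3n} (n = 1, 2, …).
Setting n = 5 gives 10, 10, 15 characters in each block.

qqqqqqqqqqiiiiiiiiiittttttttttttttt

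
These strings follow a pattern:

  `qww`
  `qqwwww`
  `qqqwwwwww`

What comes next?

Reading off run lengths: q runs 1, 2, 3; w runs 2, 4, 6 — each is linear in n (n = 1, 2, …).
At n = 4 the blocks have lengths 4, 8.

qqqqwwwwwwww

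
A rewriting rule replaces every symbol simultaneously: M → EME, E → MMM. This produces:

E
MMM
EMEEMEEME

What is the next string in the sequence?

MMMEMEMMMMMMEMEMMMMMMEMEMMM

Apply φ to EMEEMEEME symbol by symbol: E→MMM, M→EME, E→MMM, E→MMM, M→EME, E→MMM, E→MMM, M→EME, E→MMM; joined: MMM EME MMM MMM EME MMM MMM EME MMM.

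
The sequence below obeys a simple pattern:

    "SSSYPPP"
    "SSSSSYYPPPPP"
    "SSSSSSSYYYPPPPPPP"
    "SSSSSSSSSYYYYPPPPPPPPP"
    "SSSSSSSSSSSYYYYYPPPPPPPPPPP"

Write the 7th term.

The n-th term is 2n+1 S's then n Y's then 2n+1 P's (n = 1, 2, …).
At n = 7 the blocks have lengths 15, 7, 15.

SSSSSSSSSSSSSSSYYYYYYYPPPPPPPPPPPPPPP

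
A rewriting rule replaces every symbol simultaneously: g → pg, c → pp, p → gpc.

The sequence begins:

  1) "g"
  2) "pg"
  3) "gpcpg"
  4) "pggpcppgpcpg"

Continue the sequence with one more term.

gpcpgpggpcppgpcgpcpggpcppgpcpg

Rewriting each symbol of pggpcppgpcpg: p→gpc, g→pg, g→pg, p→gpc, c→pp, p→gpc, p→gpc, g→pg, p→gpc, c→pp, p→gpc, g→pg, which concatenates to gpc pg pg gpc pp gpc gpc pg gpc pp gpc pg.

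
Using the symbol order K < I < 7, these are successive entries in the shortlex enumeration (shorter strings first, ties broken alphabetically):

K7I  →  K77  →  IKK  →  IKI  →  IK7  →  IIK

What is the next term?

The successor of IIK increments the rightmost position that isn't already 7 and resets every position after it to K.

III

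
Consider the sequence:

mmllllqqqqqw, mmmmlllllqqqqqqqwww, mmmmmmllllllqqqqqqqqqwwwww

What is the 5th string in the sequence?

Each string has the form m^{2n} l^{n+3} q^{2n+3} w^{2n-1} (n = 1, 2, …).
Setting n = 5 gives 10, 8, 13, 9 characters in each block.

mmmmmmmmmmllllllllqqqqqqqqqqqqqwwwwwwwww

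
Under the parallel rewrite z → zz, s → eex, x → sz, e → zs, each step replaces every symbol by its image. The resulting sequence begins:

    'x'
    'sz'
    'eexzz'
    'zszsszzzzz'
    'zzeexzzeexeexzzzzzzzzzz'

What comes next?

zzzzzszsszzzzzzszsszzszsszzzzzzzzzzzzzzzzzzzzz

φ(zzeexzzeexeexzzzzzzzzzz) expands symbol-by-symbol to zz zz zs zs sz zz zz zs zs sz zs zs sz zz zz zz zz zz zz zz zz zz zz; joining the 23 pieces gives the next term.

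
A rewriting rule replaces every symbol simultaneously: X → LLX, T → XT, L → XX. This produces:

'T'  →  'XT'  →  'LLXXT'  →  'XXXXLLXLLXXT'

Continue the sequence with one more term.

LLXLLXLLXLLXXXXXLLXXXXXLLXLLXXT

Expanding XXXXLLXLLXXT: X→LLX, X→LLX, X→LLX, X→LLX, L→XX, L→XX, X→LLX, L→XX, L→XX, X→LLX, X→LLX, T→XT. Concatenated: LLX LLX LLX LLX XX XX LLX XX XX LLX LLX XT.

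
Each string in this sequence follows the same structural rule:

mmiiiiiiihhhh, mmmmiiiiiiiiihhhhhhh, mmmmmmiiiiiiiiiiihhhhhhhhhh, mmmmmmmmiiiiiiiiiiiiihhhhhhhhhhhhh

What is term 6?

mmmmmmmmmmmmiiiiiiiiiiiiiiiiihhhhhhhhhhhhhhhhhhh

Each string has the form m^{2n-2} i^{2n+3} h^{3n-2}, where the shown terms are n = 2, 3, 4, 5.
For term 6, n = 7, so the run lengths are 12, 17, 19.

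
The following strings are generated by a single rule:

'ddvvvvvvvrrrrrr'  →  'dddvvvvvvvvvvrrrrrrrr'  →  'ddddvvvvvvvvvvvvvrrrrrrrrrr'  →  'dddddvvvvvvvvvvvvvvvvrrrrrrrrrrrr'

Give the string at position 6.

dddddddvvvvvvvvvvvvvvvvvvvvvvrrrrrrrrrrrrrrrr

Term n consists of n d's, followed by 3n+1 v's, followed by 2n+2 r's, where the shown terms are n = 2, 3, 4, 5.
Setting n = 7 gives 7, 22, 16 characters in each block.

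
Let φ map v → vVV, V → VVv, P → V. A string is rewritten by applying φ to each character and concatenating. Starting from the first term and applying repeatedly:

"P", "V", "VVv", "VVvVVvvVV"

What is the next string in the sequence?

Apply φ to VVvVVvvVV symbol by symbol: V→VVv, V→VVv, v→vVV, V→VVv, V→VVv, v→vVV, v→vVV, V→VVv, V→VVv; joined: VVv VVv vVV VVv VVv vVV vVV VVv VVv.

VVvVVvvVVVVvVVvvVVvVVVVvVVv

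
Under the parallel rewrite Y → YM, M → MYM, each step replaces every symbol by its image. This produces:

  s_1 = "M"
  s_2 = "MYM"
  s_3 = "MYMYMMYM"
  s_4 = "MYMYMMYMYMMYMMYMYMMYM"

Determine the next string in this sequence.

MYMYMMYMYMMYMMYMYMMYMYMMYMMYMYMMYMMYMYMMYMYMMYMMYMYMMYM

Replace each of the 21 characters of MYMYMMYMYMMYMMYMYMMYM in place — MYM YM MYM YM MYM MYM YM MYM YM MYM MYM YM MYM MYM YM MYM YM MYM MYM YM MYM — and concatenate.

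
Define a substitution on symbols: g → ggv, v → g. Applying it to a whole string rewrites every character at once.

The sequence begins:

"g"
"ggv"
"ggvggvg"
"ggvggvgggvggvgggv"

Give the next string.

Applying the rule to each of the 17 symbols of ggvggvgggvggvgggv gives the pieces ggv ggv g ggv ggv g ggv ggv ggv g ggv ggv g ggv ggv ggv g, which concatenate to the answer.

ggvggvgggvggvgggvggvggvgggvggvgggvggvggvg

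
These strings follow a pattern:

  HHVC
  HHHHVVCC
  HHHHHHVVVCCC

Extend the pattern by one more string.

Each string has the form H^{2n} V^{n} C^{n} (n = 1, 2, …).
Setting n = 4 gives 8, 4, 4 characters in each block.

HHHHHHHHVVVVCCCC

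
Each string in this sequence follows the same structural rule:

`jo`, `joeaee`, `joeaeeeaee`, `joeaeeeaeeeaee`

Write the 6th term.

joeaeeeaeeeaeeeaeeeaee

Each term is the previous one with eaee appended.
From joeaeeeaeeeaee, 2 further steps: joeaeeeaeeeaee → joeaeeeaeeeaeeeaee → (answer).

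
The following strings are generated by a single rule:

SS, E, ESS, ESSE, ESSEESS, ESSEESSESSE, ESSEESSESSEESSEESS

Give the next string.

ESSEESSESSEESSEESSESSEESSESSE

From term 3 onward, concatenate the last term with the second-to-last: E·SS = ESS, ESS·E = ESSE, …
The next term joins ESSEESSESSEESSEESS and ESSEESSESSE.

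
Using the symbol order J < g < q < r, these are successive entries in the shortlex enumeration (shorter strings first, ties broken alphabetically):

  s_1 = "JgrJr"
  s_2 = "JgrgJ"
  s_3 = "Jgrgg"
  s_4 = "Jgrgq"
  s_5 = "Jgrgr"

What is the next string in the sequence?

JgrqJ

Find the rightmost character of Jgrgr below r, bump it to the next letter, and reset everything to its right to J.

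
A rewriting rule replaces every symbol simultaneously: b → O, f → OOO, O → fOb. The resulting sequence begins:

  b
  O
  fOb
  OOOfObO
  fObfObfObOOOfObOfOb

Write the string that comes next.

Applying the rule to each of the 19 symbols of fObfObfObOOOfObOfOb gives the pieces OOO fOb O OOO fOb O OOO fOb O fOb fOb fOb OOO fOb O fOb OOO fOb O, which concatenate to the answer.

OOOfObOOOOfObOOOOfObOfObfObfObOOOfObOfObOOOfObO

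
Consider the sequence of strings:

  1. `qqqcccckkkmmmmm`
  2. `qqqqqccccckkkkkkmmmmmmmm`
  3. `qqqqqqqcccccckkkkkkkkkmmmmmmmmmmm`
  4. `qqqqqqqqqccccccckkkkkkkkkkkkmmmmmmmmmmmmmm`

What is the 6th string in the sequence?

qqqqqqqqqqqqqccccccccckkkkkkkkkkkkkkkkkkmmmmmmmmmmmmmmmmmmmm

The n-th term is 2n+1 q's then n+3 c's then 3n k's then 3n+2 m's (n = 1, 2, …).
At n = 6 the blocks have lengths 13, 9, 18, 20.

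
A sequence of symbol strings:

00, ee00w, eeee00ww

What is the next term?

Every step adds ee to the front and w to the end of the previous string.
One more step from eeee00ww gives the answer.

eeeeee00www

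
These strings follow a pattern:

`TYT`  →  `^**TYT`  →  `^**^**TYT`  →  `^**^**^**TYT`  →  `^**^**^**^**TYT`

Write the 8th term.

The strings grow by a fixed prefix ^** each time.
From ^**^**^**^**TYT, 3 further steps: ^**^**^**^**TYT → ^**^**^**^**^**TYT → ^**^**^**^**^**^**TYT → (answer).

^**^**^**^**^**^**^**TYT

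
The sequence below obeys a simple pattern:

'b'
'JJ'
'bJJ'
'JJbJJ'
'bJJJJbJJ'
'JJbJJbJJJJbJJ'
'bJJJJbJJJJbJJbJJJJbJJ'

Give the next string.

Each term (from the third on) is the two preceding terms concatenated in order: term 3 = b·JJ = bJJ.
So term 8 is JJbJJbJJJJbJJ·bJJJJbJJJJbJJbJJJJbJJ.

JJbJJbJJJJbJJbJJJJbJJJJbJJbJJJJbJJ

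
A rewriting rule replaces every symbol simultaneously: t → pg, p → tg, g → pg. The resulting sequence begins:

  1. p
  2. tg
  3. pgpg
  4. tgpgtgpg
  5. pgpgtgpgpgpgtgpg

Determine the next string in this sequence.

tgpgtgpgpgpgtgpgtgpgtgpgpgpgtgpg

Applying the rule to each of the 16 symbols of pgpgtgpgpgpgtgpg gives the pieces tg pg tg pg pg pg tg pg tg pg tg pg pg pg tg pg, which concatenate to the answer.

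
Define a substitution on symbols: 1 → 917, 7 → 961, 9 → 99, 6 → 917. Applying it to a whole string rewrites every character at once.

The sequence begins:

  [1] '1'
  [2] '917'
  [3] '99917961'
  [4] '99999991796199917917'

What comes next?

Rewriting the 20 symbols of 99999991796199917917 one by one yields 99 99 99 99 99 99 99 917 961 99 917 917 99 99 99 917 961 99 917 961; concatenated:

999999999999999179619991791799999991796199917961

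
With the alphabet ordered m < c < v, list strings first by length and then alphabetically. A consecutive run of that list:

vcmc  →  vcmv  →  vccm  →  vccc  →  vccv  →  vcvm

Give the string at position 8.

vcvv

Continuing the enumeration 2 steps past vcvm: vcvm → vcvc → (answer).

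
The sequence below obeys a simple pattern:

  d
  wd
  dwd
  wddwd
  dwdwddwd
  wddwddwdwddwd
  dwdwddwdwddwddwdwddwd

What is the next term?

Each term (from the third on) is the two preceding terms concatenated in order: term 3 = d·wd = dwd.
So term 8 is wddwddwdwddwd·dwdwddwdwddwddwdwddwd.

wddwddwdwddwddwdwddwdwddwddwdwddwd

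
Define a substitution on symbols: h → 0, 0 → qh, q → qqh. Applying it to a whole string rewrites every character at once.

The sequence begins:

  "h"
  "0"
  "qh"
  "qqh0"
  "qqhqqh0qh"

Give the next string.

qqhqqh0qqhqqh0qhqqh0

Rewriting each symbol of qqhqqh0qh: q→qqh, q→qqh, h→0, q→qqh, q→qqh, h→0, 0→qh, q→qqh, h→0, which concatenates to qqh qqh 0 qqh qqh 0 qh qqh 0.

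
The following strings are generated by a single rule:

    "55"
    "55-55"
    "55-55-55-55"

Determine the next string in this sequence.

Each string is two copies of the previous one joined by '-'.
One more doubling of 55-55-55-55 gives the answer.

55-55-55-55-55-55-55-55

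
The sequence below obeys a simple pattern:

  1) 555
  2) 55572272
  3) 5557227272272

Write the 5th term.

55572272722727227272272

Each term is the previous one with 72272 appended.
From 5557227272272, 2 further steps: 5557227272272 → 555722727227272272 → (answer).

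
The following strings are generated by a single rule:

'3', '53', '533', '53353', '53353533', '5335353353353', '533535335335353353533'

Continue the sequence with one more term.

This is a Fibonacci-style word recurrence s(k) = s(k−1)·s(k−2): e.g. 53·3 = 533.
The next term joins 533535335335353353533 and 5335353353353.

5335353353353533535335335353353353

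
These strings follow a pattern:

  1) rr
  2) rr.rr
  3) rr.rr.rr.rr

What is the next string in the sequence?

s(k+1) = s(k)·.·s(k) — each term doubles the last with '.' between the halves.
One more doubling of rr.rr.rr.rr gives the answer.

rr.rr.rr.rr.rr.rr.rr.rr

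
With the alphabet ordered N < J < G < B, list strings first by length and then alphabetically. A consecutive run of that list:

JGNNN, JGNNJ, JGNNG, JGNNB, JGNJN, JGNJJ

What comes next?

JGNJG

Find the rightmost character of JGNJJ below B, bump it to the next letter, and reset everything to its right to N.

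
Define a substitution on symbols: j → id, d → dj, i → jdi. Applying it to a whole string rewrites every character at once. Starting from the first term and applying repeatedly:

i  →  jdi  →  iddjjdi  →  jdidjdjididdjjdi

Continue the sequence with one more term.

iddjjdidjiddjidjdidjjdidjdjididdjjdi

φ(jdidjdjididdjjdi) expands symbol-by-symbol to id dj jdi dj id dj id jdi dj jdi dj dj id id dj jdi; joining the 16 pieces gives the next term.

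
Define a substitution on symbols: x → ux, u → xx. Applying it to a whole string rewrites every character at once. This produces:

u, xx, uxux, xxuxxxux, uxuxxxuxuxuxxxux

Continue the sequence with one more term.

xxuxxxuxuxuxxxuxxxuxxxuxuxuxxxux

Replace each of the 16 characters of uxuxxxuxuxuxxxux in place — xx ux xx ux ux ux xx ux xx ux xx ux ux ux xx ux — and concatenate.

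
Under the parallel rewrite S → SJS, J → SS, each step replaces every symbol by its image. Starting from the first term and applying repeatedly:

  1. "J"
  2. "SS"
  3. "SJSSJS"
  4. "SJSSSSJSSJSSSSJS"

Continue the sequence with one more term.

SJSSSSJSSJSSJSSJSSSSJSSJSSSSJSSJSSJSSJSSSSJS

φ(SJSSSSJSSJSSSSJS) expands symbol-by-symbol to SJS SS SJS SJS SJS SJS SS SJS SJS SS SJS SJS SJS SJS SS SJS; joining the 16 pieces gives the next term.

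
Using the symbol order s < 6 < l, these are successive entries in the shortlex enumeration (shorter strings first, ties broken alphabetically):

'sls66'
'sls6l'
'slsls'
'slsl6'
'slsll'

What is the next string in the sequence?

Treat slsll as a base-3 numeral over the given alphabet and add one, carrying through any trailing l's.

sl6ss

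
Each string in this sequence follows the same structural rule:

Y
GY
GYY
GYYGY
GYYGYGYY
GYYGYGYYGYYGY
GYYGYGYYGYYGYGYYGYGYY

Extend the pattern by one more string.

Each term (from the third on) is the previous term followed by the one before it: term 3 = GY·Y = GYY.
Continuing: GYYGYGYYGYYGYGYYGYGYY · GYYGYGYYGYYGY gives term 8.

GYYGYGYYGYYGYGYYGYGYYGYYGYGYYGYYGY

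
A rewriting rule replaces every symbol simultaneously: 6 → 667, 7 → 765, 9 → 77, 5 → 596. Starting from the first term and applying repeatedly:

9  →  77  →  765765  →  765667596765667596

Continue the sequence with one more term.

Rewriting the 18 symbols of 765667596765667596 one by one yields 765 667 596 667 667 765 596 77 667 765 667 596 667 667 765 596 77 667; concatenated:

7656675966676677655967766776566759666766776559677667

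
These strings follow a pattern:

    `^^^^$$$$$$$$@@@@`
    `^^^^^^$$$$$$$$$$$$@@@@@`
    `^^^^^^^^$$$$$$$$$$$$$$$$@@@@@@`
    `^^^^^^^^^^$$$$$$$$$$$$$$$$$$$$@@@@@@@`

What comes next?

^^^^^^^^^^^^$$$$$$$$$$$$$$$$$$$$$$$$@@@@@@@@

Reading off run lengths: ^ runs 4, 6, 8, 10; $ runs 8, 12, 16, 20; @ runs 4, 5, 6, 7 — each is linear in n, where the shown terms are n = 2, 3, 4, 5.
Setting n = 6 gives 12, 24, 8 characters in each block.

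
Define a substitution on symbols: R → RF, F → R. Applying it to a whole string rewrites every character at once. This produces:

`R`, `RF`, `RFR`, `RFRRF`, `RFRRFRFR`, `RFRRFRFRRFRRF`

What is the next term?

Rewriting the 13 symbols of RFRRFRFRRFRRF one by one yields RF R RF RF R RF R RF RF R RF RF R; concatenated:

RFRRFRFRRFRRFRFRRFRFR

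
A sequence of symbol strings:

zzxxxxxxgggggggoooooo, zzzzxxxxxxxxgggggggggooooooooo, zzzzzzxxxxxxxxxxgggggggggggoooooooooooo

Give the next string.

zzzzzzzzxxxxxxxxxxxxgggggggggggggooooooooooooooo

The n-th term is 2n-2 z's then 2n+2 x's then 2n+3 g's then 3n o's, where the shown terms are n = 2, 3, 4.
Setting n = 5 gives 8, 12, 13, 15 characters in each block.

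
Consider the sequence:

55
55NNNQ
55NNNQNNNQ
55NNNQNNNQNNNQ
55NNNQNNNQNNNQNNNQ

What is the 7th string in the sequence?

55NNNQNNNQNNNQNNNQNNNQNNNQ

Each term is the previous one with NNNQ appended.
From 55NNNQNNNQNNNQNNNQ, 2 further steps: 55NNNQNNNQNNNQNNNQ → 55NNNQNNNQNNNQNNNQNNNQ → (answer).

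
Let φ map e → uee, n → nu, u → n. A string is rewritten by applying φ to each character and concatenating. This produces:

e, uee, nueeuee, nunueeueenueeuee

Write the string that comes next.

nunnunueeueenueeueenunueeueenueeuee

φ(nunueeueenueeuee) expands symbol-by-symbol to nu n nu n uee uee n uee uee nu n uee uee n uee uee; joining the 16 pieces gives the next term.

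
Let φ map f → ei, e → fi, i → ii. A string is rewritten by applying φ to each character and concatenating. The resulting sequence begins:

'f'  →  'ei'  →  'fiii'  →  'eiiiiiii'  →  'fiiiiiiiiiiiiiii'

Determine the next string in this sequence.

Applying the rule to each of the 16 symbols of fiiiiiiiiiiiiiii gives the pieces ei ii ii ii ii ii ii ii ii ii ii ii ii ii ii ii, which concatenate to the answer.

eiiiiiiiiiiiiiiiiiiiiiiiiiiiiiii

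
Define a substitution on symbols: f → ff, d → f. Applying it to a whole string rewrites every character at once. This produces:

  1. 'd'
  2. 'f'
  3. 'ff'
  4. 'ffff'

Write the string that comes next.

Expanding ffff: f→ff, f→ff, f→ff, f→ff. Concatenated: ff ff ff ff.

ffffffff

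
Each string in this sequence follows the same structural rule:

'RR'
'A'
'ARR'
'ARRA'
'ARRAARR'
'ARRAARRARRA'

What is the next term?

From term 3 onward, concatenate the last term with the second-to-last: A·RR = ARR, ARR·A = ARRA, …
Continuing: ARRAARRARRA · ARRAARR gives term 7.

ARRAARRARRAARRAARR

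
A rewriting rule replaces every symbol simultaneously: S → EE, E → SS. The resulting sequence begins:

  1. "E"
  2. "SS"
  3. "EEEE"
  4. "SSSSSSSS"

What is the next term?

EEEEEEEEEEEEEEEE

Expanding SSSSSSSS: S→EE, S→EE, S→EE, S→EE, S→EE, S→EE, S→EE, S→EE. Concatenated: EE EE EE EE EE EE EE EE.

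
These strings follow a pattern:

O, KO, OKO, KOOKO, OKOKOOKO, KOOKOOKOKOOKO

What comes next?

This is a Fibonacci-style word recurrence s(k) = s(k−2)·s(k−1): e.g. O·KO = OKO.
Continuing: OKOKOOKO · KOOKOOKOKOOKO gives term 7.

OKOKOOKOKOOKOOKOKOOKO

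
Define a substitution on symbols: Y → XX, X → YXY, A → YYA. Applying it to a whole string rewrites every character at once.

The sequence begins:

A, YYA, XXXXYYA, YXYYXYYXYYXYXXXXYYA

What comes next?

φ(YXYYXYYXYYXYXXXXYYA) expands symbol-by-symbol to XX YXY XX XX YXY XX XX YXY XX XX YXY XX YXY YXY YXY YXY XX XX YYA; joining the 19 pieces gives the next term.

XXYXYXXXXYXYXXXXYXYXXXXYXYXXYXYYXYYXYYXYXXXXYYA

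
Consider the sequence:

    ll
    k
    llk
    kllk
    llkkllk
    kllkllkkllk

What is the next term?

llkkllkkllkllkkllk

This is a Fibonacci-style word recurrence s(k) = s(k−2)·s(k−1): e.g. ll·k = llk.
So term 7 is llkkllk·kllkllkkllk.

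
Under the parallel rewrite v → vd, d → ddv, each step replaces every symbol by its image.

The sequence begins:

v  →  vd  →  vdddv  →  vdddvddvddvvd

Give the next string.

Rewriting the 13 symbols of vdddvddvddvvd one by one yields vd ddv ddv ddv vd ddv ddv vd ddv ddv vd vd ddv; concatenated:

vdddvddvddvvdddvddvvdddvddvvdvdddv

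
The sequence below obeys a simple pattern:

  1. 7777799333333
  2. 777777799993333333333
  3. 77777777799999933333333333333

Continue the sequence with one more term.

7777777777799999999333333333333333333

Each string has the form 7^{2n+3} 9^{2n} 3^{4n+2} (n = 1, 2, …).
At n = 4 the blocks have lengths 11, 8, 18.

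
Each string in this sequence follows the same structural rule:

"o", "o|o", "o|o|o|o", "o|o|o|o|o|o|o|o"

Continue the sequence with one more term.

Each string is two copies of the previous one joined by '|'.
Doubling o|o|o|o|o|o|o|o with '|' between the halves:

o|o|o|o|o|o|o|o|o|o|o|o|o|o|o|o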